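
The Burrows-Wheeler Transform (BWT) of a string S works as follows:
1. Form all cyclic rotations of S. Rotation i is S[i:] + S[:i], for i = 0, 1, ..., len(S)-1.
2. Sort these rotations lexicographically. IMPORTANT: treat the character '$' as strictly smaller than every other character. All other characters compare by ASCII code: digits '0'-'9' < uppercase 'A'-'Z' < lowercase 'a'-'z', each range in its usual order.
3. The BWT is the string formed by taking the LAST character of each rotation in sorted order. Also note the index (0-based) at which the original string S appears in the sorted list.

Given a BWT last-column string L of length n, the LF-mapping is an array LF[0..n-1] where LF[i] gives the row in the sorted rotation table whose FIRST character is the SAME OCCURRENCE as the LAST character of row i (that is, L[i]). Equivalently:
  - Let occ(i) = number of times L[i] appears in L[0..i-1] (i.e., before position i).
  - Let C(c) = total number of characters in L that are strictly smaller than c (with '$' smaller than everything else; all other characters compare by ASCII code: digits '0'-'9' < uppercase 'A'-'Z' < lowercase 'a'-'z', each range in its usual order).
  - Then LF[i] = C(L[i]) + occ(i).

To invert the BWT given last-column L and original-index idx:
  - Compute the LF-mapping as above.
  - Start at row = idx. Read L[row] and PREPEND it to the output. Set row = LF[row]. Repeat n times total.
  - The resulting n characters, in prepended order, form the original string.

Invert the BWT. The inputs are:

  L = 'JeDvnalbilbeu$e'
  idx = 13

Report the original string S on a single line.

Answer: unbelievableDJ$

Derivation:
LF mapping: 2 6 1 14 12 3 10 4 9 11 5 7 13 0 8
Walk LF starting at row 13, prepending L[row]:
  step 1: row=13, L[13]='$', prepend. Next row=LF[13]=0
  step 2: row=0, L[0]='J', prepend. Next row=LF[0]=2
  step 3: row=2, L[2]='D', prepend. Next row=LF[2]=1
  step 4: row=1, L[1]='e', prepend. Next row=LF[1]=6
  step 5: row=6, L[6]='l', prepend. Next row=LF[6]=10
  step 6: row=10, L[10]='b', prepend. Next row=LF[10]=5
  step 7: row=5, L[5]='a', prepend. Next row=LF[5]=3
  step 8: row=3, L[3]='v', prepend. Next row=LF[3]=14
  step 9: row=14, L[14]='e', prepend. Next row=LF[14]=8
  step 10: row=8, L[8]='i', prepend. Next row=LF[8]=9
  step 11: row=9, L[9]='l', prepend. Next row=LF[9]=11
  step 12: row=11, L[11]='e', prepend. Next row=LF[11]=7
  step 13: row=7, L[7]='b', prepend. Next row=LF[7]=4
  step 14: row=4, L[4]='n', prepend. Next row=LF[4]=12
  step 15: row=12, L[12]='u', prepend. Next row=LF[12]=13
Reversed output: unbelievableDJ$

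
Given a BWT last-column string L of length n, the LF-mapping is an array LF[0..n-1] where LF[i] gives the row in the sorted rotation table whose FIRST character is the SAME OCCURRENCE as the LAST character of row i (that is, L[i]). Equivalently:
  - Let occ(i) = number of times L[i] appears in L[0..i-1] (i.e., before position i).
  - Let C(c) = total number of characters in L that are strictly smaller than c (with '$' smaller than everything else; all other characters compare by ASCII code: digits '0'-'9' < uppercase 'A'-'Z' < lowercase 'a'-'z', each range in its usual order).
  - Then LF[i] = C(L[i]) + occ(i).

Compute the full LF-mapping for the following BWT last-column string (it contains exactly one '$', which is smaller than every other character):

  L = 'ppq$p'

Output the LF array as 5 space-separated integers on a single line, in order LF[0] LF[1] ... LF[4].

Answer: 1 2 4 0 3

Derivation:
Char counts: '$':1, 'p':3, 'q':1
C (first-col start): C('$')=0, C('p')=1, C('q')=4
L[0]='p': occ=0, LF[0]=C('p')+0=1+0=1
L[1]='p': occ=1, LF[1]=C('p')+1=1+1=2
L[2]='q': occ=0, LF[2]=C('q')+0=4+0=4
L[3]='$': occ=0, LF[3]=C('$')+0=0+0=0
L[4]='p': occ=2, LF[4]=C('p')+2=1+2=3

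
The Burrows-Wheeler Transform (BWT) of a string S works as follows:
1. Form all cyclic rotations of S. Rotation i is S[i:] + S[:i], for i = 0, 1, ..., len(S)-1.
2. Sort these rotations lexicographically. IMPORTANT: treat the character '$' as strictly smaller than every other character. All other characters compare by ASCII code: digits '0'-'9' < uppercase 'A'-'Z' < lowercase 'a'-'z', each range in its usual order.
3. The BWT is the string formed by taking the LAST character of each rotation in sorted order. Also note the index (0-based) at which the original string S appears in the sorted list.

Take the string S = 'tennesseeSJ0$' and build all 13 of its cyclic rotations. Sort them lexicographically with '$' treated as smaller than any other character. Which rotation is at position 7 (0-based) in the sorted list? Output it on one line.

All 13 rotations (rotation i = S[i:]+S[:i]):
  rot[0] = tennesseeSJ0$
  rot[1] = ennesseeSJ0$t
  rot[2] = nnesseeSJ0$te
  rot[3] = nesseeSJ0$ten
  rot[4] = esseeSJ0$tenn
  rot[5] = sseeSJ0$tenne
  rot[6] = seeSJ0$tennes
  rot[7] = eeSJ0$tenness
  rot[8] = eSJ0$tennesse
  rot[9] = SJ0$tennessee
  rot[10] = J0$tennesseeS
  rot[11] = 0$tennesseeSJ
  rot[12] = $tennesseeSJ0
Sorted (with $ < everything):
  sorted[0] = $tennesseeSJ0
  sorted[1] = 0$tennesseeSJ
  sorted[2] = J0$tennesseeS
  sorted[3] = SJ0$tennessee
  sorted[4] = eSJ0$tennesse
  sorted[5] = eeSJ0$tenness
  sorted[6] = ennesseeSJ0$t
  sorted[7] = esseeSJ0$tenn
  sorted[8] = nesseeSJ0$ten
  sorted[9] = nnesseeSJ0$te
  sorted[10] = seeSJ0$tennes
  sorted[11] = sseeSJ0$tenne
  sorted[12] = tennesseeSJ0$
sorted[7] = esseeSJ0$tenn

Answer: esseeSJ0$tenn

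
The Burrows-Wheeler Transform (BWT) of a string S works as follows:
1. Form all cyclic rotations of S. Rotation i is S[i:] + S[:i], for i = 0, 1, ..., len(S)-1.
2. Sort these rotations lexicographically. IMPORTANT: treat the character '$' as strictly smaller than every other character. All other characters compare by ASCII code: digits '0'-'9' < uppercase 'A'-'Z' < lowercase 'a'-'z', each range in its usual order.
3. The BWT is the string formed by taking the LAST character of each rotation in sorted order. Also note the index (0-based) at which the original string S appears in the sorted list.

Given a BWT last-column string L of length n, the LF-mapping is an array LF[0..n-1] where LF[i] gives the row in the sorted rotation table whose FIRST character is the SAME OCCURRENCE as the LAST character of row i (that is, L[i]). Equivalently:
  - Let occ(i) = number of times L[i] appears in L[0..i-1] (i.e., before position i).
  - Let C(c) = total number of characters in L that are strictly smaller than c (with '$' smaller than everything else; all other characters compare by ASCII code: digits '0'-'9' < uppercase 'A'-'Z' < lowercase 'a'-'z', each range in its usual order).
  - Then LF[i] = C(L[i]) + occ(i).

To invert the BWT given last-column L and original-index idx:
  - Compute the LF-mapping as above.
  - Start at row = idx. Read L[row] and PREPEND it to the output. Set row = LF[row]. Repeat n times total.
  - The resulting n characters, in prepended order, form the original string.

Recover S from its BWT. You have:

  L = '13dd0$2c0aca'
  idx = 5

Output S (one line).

Answer: 302acd0cad1$

Derivation:
LF mapping: 3 5 10 11 1 0 4 8 2 6 9 7
Walk LF starting at row 5, prepending L[row]:
  step 1: row=5, L[5]='$', prepend. Next row=LF[5]=0
  step 2: row=0, L[0]='1', prepend. Next row=LF[0]=3
  step 3: row=3, L[3]='d', prepend. Next row=LF[3]=11
  step 4: row=11, L[11]='a', prepend. Next row=LF[11]=7
  step 5: row=7, L[7]='c', prepend. Next row=LF[7]=8
  step 6: row=8, L[8]='0', prepend. Next row=LF[8]=2
  step 7: row=2, L[2]='d', prepend. Next row=LF[2]=10
  step 8: row=10, L[10]='c', prepend. Next row=LF[10]=9
  step 9: row=9, L[9]='a', prepend. Next row=LF[9]=6
  step 10: row=6, L[6]='2', prepend. Next row=LF[6]=4
  step 11: row=4, L[4]='0', prepend. Next row=LF[4]=1
  step 12: row=1, L[1]='3', prepend. Next row=LF[1]=5
Reversed output: 302acd0cad1$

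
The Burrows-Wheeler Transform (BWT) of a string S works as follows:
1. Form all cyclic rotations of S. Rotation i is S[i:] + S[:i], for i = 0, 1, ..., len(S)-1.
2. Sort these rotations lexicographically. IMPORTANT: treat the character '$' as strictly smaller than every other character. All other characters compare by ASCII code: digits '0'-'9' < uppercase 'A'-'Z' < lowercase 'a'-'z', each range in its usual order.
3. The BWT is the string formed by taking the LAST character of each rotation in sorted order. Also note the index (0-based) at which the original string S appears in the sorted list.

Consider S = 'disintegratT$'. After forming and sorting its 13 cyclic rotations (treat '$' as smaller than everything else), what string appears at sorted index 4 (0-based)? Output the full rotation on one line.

Answer: egratT$disint

Derivation:
All 13 rotations (rotation i = S[i:]+S[:i]):
  rot[0] = disintegratT$
  rot[1] = isintegratT$d
  rot[2] = sintegratT$di
  rot[3] = integratT$dis
  rot[4] = ntegratT$disi
  rot[5] = tegratT$disin
  rot[6] = egratT$disint
  rot[7] = gratT$disinte
  rot[8] = ratT$disinteg
  rot[9] = atT$disintegr
  rot[10] = tT$disintegra
  rot[11] = T$disintegrat
  rot[12] = $disintegratT
Sorted (with $ < everything):
  sorted[0] = $disintegratT
  sorted[1] = T$disintegrat
  sorted[2] = atT$disintegr
  sorted[3] = disintegratT$
  sorted[4] = egratT$disint
  sorted[5] = gratT$disinte
  sorted[6] = integratT$dis
  sorted[7] = isintegratT$d
  sorted[8] = ntegratT$disi
  sorted[9] = ratT$disinteg
  sorted[10] = sintegratT$di
  sorted[11] = tT$disintegra
  sorted[12] = tegratT$disin
sorted[4] = egratT$disint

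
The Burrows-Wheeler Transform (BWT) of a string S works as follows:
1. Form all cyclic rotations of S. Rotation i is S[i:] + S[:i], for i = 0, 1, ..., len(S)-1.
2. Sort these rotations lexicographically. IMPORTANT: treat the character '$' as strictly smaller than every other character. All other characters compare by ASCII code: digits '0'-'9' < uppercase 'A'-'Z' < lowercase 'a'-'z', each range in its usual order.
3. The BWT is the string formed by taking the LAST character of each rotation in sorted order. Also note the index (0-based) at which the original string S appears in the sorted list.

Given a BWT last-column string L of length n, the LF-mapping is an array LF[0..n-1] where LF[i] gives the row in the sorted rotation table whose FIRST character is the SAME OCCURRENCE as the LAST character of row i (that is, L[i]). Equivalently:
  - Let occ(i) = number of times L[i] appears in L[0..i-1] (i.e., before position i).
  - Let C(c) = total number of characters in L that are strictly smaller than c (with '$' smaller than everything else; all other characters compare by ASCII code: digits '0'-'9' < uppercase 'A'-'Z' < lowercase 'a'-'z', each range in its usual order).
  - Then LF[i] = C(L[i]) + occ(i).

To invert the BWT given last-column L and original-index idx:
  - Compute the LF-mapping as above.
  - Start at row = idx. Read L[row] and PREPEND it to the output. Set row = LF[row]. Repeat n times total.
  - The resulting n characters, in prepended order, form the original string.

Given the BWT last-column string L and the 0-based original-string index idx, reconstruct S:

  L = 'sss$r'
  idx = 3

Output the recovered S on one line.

Answer: srss$

Derivation:
LF mapping: 2 3 4 0 1
Walk LF starting at row 3, prepending L[row]:
  step 1: row=3, L[3]='$', prepend. Next row=LF[3]=0
  step 2: row=0, L[0]='s', prepend. Next row=LF[0]=2
  step 3: row=2, L[2]='s', prepend. Next row=LF[2]=4
  step 4: row=4, L[4]='r', prepend. Next row=LF[4]=1
  step 5: row=1, L[1]='s', prepend. Next row=LF[1]=3
Reversed output: srss$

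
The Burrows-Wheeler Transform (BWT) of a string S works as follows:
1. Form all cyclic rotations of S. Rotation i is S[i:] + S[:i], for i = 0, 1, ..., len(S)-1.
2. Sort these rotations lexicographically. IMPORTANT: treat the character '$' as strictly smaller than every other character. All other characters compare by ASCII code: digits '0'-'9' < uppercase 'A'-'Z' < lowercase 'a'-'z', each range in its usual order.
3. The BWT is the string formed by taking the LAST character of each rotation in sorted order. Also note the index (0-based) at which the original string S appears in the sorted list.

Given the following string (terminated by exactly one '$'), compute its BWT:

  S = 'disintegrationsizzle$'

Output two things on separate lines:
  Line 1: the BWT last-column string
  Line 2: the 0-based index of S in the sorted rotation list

All 21 rotations (rotation i = S[i:]+S[:i]):
  rot[0] = disintegrationsizzle$
  rot[1] = isintegrationsizzle$d
  rot[2] = sintegrationsizzle$di
  rot[3] = integrationsizzle$dis
  rot[4] = ntegrationsizzle$disi
  rot[5] = tegrationsizzle$disin
  rot[6] = egrationsizzle$disint
  rot[7] = grationsizzle$disinte
  rot[8] = rationsizzle$disinteg
  rot[9] = ationsizzle$disintegr
  rot[10] = tionsizzle$disintegra
  rot[11] = ionsizzle$disintegrat
  rot[12] = onsizzle$disintegrati
  rot[13] = nsizzle$disintegratio
  rot[14] = sizzle$disintegration
  rot[15] = izzle$disintegrations
  rot[16] = zzle$disintegrationsi
  rot[17] = zle$disintegrationsiz
  rot[18] = le$disintegrationsizz
  rot[19] = e$disintegrationsizzl
  rot[20] = $disintegrationsizzle
Sorted (with $ < everything):
  sorted[0] = $disintegrationsizzle  (last char: 'e')
  sorted[1] = ationsizzle$disintegr  (last char: 'r')
  sorted[2] = disintegrationsizzle$  (last char: '$')
  sorted[3] = e$disintegrationsizzl  (last char: 'l')
  sorted[4] = egrationsizzle$disint  (last char: 't')
  sorted[5] = grationsizzle$disinte  (last char: 'e')
  sorted[6] = integrationsizzle$dis  (last char: 's')
  sorted[7] = ionsizzle$disintegrat  (last char: 't')
  sorted[8] = isintegrationsizzle$d  (last char: 'd')
  sorted[9] = izzle$disintegrations  (last char: 's')
  sorted[10] = le$disintegrationsizz  (last char: 'z')
  sorted[11] = nsizzle$disintegratio  (last char: 'o')
  sorted[12] = ntegrationsizzle$disi  (last char: 'i')
  sorted[13] = onsizzle$disintegrati  (last char: 'i')
  sorted[14] = rationsizzle$disinteg  (last char: 'g')
  sorted[15] = sintegrationsizzle$di  (last char: 'i')
  sorted[16] = sizzle$disintegration  (last char: 'n')
  sorted[17] = tegrationsizzle$disin  (last char: 'n')
  sorted[18] = tionsizzle$disintegra  (last char: 'a')
  sorted[19] = zle$disintegrationsiz  (last char: 'z')
  sorted[20] = zzle$disintegrationsi  (last char: 'i')
Last column: er$ltestdszoiiginnazi
Original string S is at sorted index 2

Answer: er$ltestdszoiiginnazi
2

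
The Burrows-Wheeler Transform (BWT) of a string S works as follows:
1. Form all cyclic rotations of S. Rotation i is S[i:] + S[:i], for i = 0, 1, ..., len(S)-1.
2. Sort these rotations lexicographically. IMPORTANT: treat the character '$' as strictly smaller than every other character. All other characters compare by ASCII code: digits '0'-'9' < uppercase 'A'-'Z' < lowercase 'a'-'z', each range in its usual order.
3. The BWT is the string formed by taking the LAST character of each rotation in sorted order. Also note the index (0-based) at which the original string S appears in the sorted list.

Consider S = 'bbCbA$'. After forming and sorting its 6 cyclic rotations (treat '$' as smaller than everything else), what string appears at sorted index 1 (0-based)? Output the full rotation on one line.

Answer: A$bbCb

Derivation:
All 6 rotations (rotation i = S[i:]+S[:i]):
  rot[0] = bbCbA$
  rot[1] = bCbA$b
  rot[2] = CbA$bb
  rot[3] = bA$bbC
  rot[4] = A$bbCb
  rot[5] = $bbCbA
Sorted (with $ < everything):
  sorted[0] = $bbCbA
  sorted[1] = A$bbCb
  sorted[2] = CbA$bb
  sorted[3] = bA$bbC
  sorted[4] = bCbA$b
  sorted[5] = bbCbA$
sorted[1] = A$bbCb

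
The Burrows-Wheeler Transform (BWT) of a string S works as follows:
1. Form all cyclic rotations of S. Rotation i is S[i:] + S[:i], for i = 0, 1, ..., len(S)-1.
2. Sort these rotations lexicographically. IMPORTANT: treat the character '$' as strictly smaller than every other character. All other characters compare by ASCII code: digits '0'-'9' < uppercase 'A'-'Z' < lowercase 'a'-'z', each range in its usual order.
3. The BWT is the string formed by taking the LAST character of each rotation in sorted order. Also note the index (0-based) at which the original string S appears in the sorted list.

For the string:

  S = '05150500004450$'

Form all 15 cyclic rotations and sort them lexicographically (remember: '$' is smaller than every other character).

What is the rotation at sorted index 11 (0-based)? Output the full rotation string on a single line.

All 15 rotations (rotation i = S[i:]+S[:i]):
  rot[0] = 05150500004450$
  rot[1] = 5150500004450$0
  rot[2] = 150500004450$05
  rot[3] = 50500004450$051
  rot[4] = 0500004450$0515
  rot[5] = 500004450$05150
  rot[6] = 00004450$051505
  rot[7] = 0004450$0515050
  rot[8] = 004450$05150500
  rot[9] = 04450$051505000
  rot[10] = 4450$0515050000
  rot[11] = 450$05150500004
  rot[12] = 50$051505000044
  rot[13] = 0$0515050000445
  rot[14] = $05150500004450
Sorted (with $ < everything):
  sorted[0] = $05150500004450
  sorted[1] = 0$0515050000445
  sorted[2] = 00004450$051505
  sorted[3] = 0004450$0515050
  sorted[4] = 004450$05150500
  sorted[5] = 04450$051505000
  sorted[6] = 0500004450$0515
  sorted[7] = 05150500004450$
  sorted[8] = 150500004450$05
  sorted[9] = 4450$0515050000
  sorted[10] = 450$05150500004
  sorted[11] = 50$051505000044
  sorted[12] = 500004450$05150
  sorted[13] = 50500004450$051
  sorted[14] = 5150500004450$0
sorted[11] = 50$051505000044

Answer: 50$051505000044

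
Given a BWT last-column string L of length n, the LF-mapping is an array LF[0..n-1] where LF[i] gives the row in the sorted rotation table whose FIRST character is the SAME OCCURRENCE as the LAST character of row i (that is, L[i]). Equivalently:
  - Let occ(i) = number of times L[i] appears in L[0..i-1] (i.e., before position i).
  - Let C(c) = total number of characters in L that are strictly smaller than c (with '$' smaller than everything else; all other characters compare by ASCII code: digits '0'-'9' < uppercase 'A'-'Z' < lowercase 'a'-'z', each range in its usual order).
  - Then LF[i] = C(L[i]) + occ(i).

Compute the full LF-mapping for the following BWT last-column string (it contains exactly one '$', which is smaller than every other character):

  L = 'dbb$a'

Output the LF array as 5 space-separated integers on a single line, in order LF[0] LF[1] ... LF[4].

Answer: 4 2 3 0 1

Derivation:
Char counts: '$':1, 'a':1, 'b':2, 'd':1
C (first-col start): C('$')=0, C('a')=1, C('b')=2, C('d')=4
L[0]='d': occ=0, LF[0]=C('d')+0=4+0=4
L[1]='b': occ=0, LF[1]=C('b')+0=2+0=2
L[2]='b': occ=1, LF[2]=C('b')+1=2+1=3
L[3]='$': occ=0, LF[3]=C('$')+0=0+0=0
L[4]='a': occ=0, LF[4]=C('a')+0=1+0=1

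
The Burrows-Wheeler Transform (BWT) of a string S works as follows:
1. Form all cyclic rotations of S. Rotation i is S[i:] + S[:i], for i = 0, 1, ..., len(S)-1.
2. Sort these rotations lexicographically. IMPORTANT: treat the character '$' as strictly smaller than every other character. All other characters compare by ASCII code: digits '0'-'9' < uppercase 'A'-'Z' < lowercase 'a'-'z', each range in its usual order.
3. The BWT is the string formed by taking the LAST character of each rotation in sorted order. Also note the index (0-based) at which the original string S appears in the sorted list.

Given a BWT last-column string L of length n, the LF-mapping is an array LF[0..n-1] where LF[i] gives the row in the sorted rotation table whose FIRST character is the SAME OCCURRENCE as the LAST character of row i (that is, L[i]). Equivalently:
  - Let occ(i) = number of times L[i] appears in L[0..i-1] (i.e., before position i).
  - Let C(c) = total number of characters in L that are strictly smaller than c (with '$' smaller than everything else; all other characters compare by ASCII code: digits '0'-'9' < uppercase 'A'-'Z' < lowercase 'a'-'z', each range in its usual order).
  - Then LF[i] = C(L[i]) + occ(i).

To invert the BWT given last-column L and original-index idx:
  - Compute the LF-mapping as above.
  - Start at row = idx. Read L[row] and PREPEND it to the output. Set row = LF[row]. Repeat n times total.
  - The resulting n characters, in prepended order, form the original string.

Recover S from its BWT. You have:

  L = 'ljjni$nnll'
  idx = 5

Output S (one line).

Answer: lnlnnjjil$

Derivation:
LF mapping: 4 2 3 7 1 0 8 9 5 6
Walk LF starting at row 5, prepending L[row]:
  step 1: row=5, L[5]='$', prepend. Next row=LF[5]=0
  step 2: row=0, L[0]='l', prepend. Next row=LF[0]=4
  step 3: row=4, L[4]='i', prepend. Next row=LF[4]=1
  step 4: row=1, L[1]='j', prepend. Next row=LF[1]=2
  step 5: row=2, L[2]='j', prepend. Next row=LF[2]=3
  step 6: row=3, L[3]='n', prepend. Next row=LF[3]=7
  step 7: row=7, L[7]='n', prepend. Next row=LF[7]=9
  step 8: row=9, L[9]='l', prepend. Next row=LF[9]=6
  step 9: row=6, L[6]='n', prepend. Next row=LF[6]=8
  step 10: row=8, L[8]='l', prepend. Next row=LF[8]=5
Reversed output: lnlnnjjil$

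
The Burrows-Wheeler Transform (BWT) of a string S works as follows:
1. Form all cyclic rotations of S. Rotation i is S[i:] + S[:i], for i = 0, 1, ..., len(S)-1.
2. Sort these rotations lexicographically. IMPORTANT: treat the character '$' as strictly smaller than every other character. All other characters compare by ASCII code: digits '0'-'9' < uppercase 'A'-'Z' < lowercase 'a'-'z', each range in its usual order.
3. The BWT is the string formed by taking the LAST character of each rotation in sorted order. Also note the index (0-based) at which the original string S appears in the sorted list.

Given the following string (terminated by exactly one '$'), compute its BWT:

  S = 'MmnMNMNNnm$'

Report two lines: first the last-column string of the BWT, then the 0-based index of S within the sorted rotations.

All 11 rotations (rotation i = S[i:]+S[:i]):
  rot[0] = MmnMNMNNnm$
  rot[1] = mnMNMNNnm$M
  rot[2] = nMNMNNnm$Mm
  rot[3] = MNMNNnm$Mmn
  rot[4] = NMNNnm$MmnM
  rot[5] = MNNnm$MmnMN
  rot[6] = NNnm$MmnMNM
  rot[7] = Nnm$MmnMNMN
  rot[8] = nm$MmnMNMNN
  rot[9] = m$MmnMNMNNn
  rot[10] = $MmnMNMNNnm
Sorted (with $ < everything):
  sorted[0] = $MmnMNMNNnm  (last char: 'm')
  sorted[1] = MNMNNnm$Mmn  (last char: 'n')
  sorted[2] = MNNnm$MmnMN  (last char: 'N')
  sorted[3] = MmnMNMNNnm$  (last char: '$')
  sorted[4] = NMNNnm$MmnM  (last char: 'M')
  sorted[5] = NNnm$MmnMNM  (last char: 'M')
  sorted[6] = Nnm$MmnMNMN  (last char: 'N')
  sorted[7] = m$MmnMNMNNn  (last char: 'n')
  sorted[8] = mnMNMNNnm$M  (last char: 'M')
  sorted[9] = nMNMNNnm$Mm  (last char: 'm')
  sorted[10] = nm$MmnMNMNN  (last char: 'N')
Last column: mnN$MMNnMmN
Original string S is at sorted index 3

Answer: mnN$MMNnMmN
3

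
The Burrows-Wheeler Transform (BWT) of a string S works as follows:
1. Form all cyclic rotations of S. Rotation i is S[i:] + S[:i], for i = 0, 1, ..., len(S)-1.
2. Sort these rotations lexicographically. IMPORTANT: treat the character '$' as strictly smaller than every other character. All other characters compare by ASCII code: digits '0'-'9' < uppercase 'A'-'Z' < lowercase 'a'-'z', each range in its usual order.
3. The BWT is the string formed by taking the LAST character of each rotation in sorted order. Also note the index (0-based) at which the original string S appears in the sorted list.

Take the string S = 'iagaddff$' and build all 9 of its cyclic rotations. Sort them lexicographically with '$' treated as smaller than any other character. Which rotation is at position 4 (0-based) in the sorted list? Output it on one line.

Answer: dff$iagad

Derivation:
All 9 rotations (rotation i = S[i:]+S[:i]):
  rot[0] = iagaddff$
  rot[1] = agaddff$i
  rot[2] = gaddff$ia
  rot[3] = addff$iag
  rot[4] = ddff$iaga
  rot[5] = dff$iagad
  rot[6] = ff$iagadd
  rot[7] = f$iagaddf
  rot[8] = $iagaddff
Sorted (with $ < everything):
  sorted[0] = $iagaddff
  sorted[1] = addff$iag
  sorted[2] = agaddff$i
  sorted[3] = ddff$iaga
  sorted[4] = dff$iagad
  sorted[5] = f$iagaddf
  sorted[6] = ff$iagadd
  sorted[7] = gaddff$ia
  sorted[8] = iagaddff$
sorted[4] = dff$iagad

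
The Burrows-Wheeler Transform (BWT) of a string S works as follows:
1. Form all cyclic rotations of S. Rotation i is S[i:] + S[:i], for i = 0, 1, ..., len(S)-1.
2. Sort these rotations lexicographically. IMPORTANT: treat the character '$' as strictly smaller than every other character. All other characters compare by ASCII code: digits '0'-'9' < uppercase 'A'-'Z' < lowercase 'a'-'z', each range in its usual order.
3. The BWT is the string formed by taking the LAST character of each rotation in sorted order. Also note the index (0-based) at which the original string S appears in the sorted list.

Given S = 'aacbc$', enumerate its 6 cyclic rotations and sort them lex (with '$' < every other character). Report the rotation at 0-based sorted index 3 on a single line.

All 6 rotations (rotation i = S[i:]+S[:i]):
  rot[0] = aacbc$
  rot[1] = acbc$a
  rot[2] = cbc$aa
  rot[3] = bc$aac
  rot[4] = c$aacb
  rot[5] = $aacbc
Sorted (with $ < everything):
  sorted[0] = $aacbc
  sorted[1] = aacbc$
  sorted[2] = acbc$a
  sorted[3] = bc$aac
  sorted[4] = c$aacb
  sorted[5] = cbc$aa
sorted[3] = bc$aac

Answer: bc$aac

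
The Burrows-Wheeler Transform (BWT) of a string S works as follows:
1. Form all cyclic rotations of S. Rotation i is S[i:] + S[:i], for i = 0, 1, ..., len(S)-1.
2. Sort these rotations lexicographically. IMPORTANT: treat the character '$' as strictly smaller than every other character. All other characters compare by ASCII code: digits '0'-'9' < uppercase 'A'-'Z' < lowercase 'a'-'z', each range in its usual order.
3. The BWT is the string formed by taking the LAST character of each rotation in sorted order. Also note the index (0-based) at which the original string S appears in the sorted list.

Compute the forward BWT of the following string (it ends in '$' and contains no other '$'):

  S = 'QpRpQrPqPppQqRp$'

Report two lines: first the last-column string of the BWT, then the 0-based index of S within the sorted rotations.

Answer: pqr$ppqpRpRQPPQQ
3

Derivation:
All 16 rotations (rotation i = S[i:]+S[:i]):
  rot[0] = QpRpQrPqPppQqRp$
  rot[1] = pRpQrPqPppQqRp$Q
  rot[2] = RpQrPqPppQqRp$Qp
  rot[3] = pQrPqPppQqRp$QpR
  rot[4] = QrPqPppQqRp$QpRp
  rot[5] = rPqPppQqRp$QpRpQ
  rot[6] = PqPppQqRp$QpRpQr
  rot[7] = qPppQqRp$QpRpQrP
  rot[8] = PppQqRp$QpRpQrPq
  rot[9] = ppQqRp$QpRpQrPqP
  rot[10] = pQqRp$QpRpQrPqPp
  rot[11] = QqRp$QpRpQrPqPpp
  rot[12] = qRp$QpRpQrPqPppQ
  rot[13] = Rp$QpRpQrPqPppQq
  rot[14] = p$QpRpQrPqPppQqR
  rot[15] = $QpRpQrPqPppQqRp
Sorted (with $ < everything):
  sorted[0] = $QpRpQrPqPppQqRp  (last char: 'p')
  sorted[1] = PppQqRp$QpRpQrPq  (last char: 'q')
  sorted[2] = PqPppQqRp$QpRpQr  (last char: 'r')
  sorted[3] = QpRpQrPqPppQqRp$  (last char: '$')
  sorted[4] = QqRp$QpRpQrPqPpp  (last char: 'p')
  sorted[5] = QrPqPppQqRp$QpRp  (last char: 'p')
  sorted[6] = Rp$QpRpQrPqPppQq  (last char: 'q')
  sorted[7] = RpQrPqPppQqRp$Qp  (last char: 'p')
  sorted[8] = p$QpRpQrPqPppQqR  (last char: 'R')
  sorted[9] = pQqRp$QpRpQrPqPp  (last char: 'p')
  sorted[10] = pQrPqPppQqRp$QpR  (last char: 'R')
  sorted[11] = pRpQrPqPppQqRp$Q  (last char: 'Q')
  sorted[12] = ppQqRp$QpRpQrPqP  (last char: 'P')
  sorted[13] = qPppQqRp$QpRpQrP  (last char: 'P')
  sorted[14] = qRp$QpRpQrPqPppQ  (last char: 'Q')
  sorted[15] = rPqPppQqRp$QpRpQ  (last char: 'Q')
Last column: pqr$ppqpRpRQPPQQ
Original string S is at sorted index 3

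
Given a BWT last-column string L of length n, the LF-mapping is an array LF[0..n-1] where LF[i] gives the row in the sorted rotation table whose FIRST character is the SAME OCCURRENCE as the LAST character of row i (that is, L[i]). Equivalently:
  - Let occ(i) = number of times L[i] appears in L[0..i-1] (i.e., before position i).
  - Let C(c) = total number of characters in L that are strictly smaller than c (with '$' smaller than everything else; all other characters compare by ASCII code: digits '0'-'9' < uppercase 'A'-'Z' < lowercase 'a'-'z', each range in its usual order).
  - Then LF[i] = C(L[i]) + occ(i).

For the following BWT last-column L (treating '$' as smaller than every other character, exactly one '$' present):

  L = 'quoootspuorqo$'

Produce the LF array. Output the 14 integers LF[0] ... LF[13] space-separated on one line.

Answer: 7 12 1 2 3 11 10 6 13 4 9 8 5 0

Derivation:
Char counts: '$':1, 'o':5, 'p':1, 'q':2, 'r':1, 's':1, 't':1, 'u':2
C (first-col start): C('$')=0, C('o')=1, C('p')=6, C('q')=7, C('r')=9, C('s')=10, C('t')=11, C('u')=12
L[0]='q': occ=0, LF[0]=C('q')+0=7+0=7
L[1]='u': occ=0, LF[1]=C('u')+0=12+0=12
L[2]='o': occ=0, LF[2]=C('o')+0=1+0=1
L[3]='o': occ=1, LF[3]=C('o')+1=1+1=2
L[4]='o': occ=2, LF[4]=C('o')+2=1+2=3
L[5]='t': occ=0, LF[5]=C('t')+0=11+0=11
L[6]='s': occ=0, LF[6]=C('s')+0=10+0=10
L[7]='p': occ=0, LF[7]=C('p')+0=6+0=6
L[8]='u': occ=1, LF[8]=C('u')+1=12+1=13
L[9]='o': occ=3, LF[9]=C('o')+3=1+3=4
L[10]='r': occ=0, LF[10]=C('r')+0=9+0=9
L[11]='q': occ=1, LF[11]=C('q')+1=7+1=8
L[12]='o': occ=4, LF[12]=C('o')+4=1+4=5
L[13]='$': occ=0, LF[13]=C('$')+0=0+0=0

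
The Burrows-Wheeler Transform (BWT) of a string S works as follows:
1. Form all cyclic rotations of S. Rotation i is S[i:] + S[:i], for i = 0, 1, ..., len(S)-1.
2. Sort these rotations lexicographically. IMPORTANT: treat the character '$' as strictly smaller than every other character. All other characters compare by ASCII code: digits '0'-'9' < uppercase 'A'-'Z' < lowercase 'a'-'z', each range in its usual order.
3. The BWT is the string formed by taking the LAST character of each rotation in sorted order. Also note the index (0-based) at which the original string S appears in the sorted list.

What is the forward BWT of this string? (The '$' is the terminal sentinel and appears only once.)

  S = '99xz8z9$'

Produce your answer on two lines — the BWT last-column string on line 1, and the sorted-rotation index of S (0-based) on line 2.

Answer: 9zz$99x8
3

Derivation:
All 8 rotations (rotation i = S[i:]+S[:i]):
  rot[0] = 99xz8z9$
  rot[1] = 9xz8z9$9
  rot[2] = xz8z9$99
  rot[3] = z8z9$99x
  rot[4] = 8z9$99xz
  rot[5] = z9$99xz8
  rot[6] = 9$99xz8z
  rot[7] = $99xz8z9
Sorted (with $ < everything):
  sorted[0] = $99xz8z9  (last char: '9')
  sorted[1] = 8z9$99xz  (last char: 'z')
  sorted[2] = 9$99xz8z  (last char: 'z')
  sorted[3] = 99xz8z9$  (last char: '$')
  sorted[4] = 9xz8z9$9  (last char: '9')
  sorted[5] = xz8z9$99  (last char: '9')
  sorted[6] = z8z9$99x  (last char: 'x')
  sorted[7] = z9$99xz8  (last char: '8')
Last column: 9zz$99x8
Original string S is at sorted index 3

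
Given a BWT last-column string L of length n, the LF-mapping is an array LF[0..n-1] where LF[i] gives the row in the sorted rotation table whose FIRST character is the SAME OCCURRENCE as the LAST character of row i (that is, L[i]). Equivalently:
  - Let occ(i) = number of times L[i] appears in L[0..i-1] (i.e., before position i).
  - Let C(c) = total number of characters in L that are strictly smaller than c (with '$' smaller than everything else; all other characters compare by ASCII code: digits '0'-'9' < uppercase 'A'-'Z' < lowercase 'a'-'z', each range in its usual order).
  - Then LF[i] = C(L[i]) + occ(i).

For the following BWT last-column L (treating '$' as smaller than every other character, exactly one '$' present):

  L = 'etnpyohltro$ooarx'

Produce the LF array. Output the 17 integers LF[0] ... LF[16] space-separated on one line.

Char counts: '$':1, 'a':1, 'e':1, 'h':1, 'l':1, 'n':1, 'o':4, 'p':1, 'r':2, 't':2, 'x':1, 'y':1
C (first-col start): C('$')=0, C('a')=1, C('e')=2, C('h')=3, C('l')=4, C('n')=5, C('o')=6, C('p')=10, C('r')=11, C('t')=13, C('x')=15, C('y')=16
L[0]='e': occ=0, LF[0]=C('e')+0=2+0=2
L[1]='t': occ=0, LF[1]=C('t')+0=13+0=13
L[2]='n': occ=0, LF[2]=C('n')+0=5+0=5
L[3]='p': occ=0, LF[3]=C('p')+0=10+0=10
L[4]='y': occ=0, LF[4]=C('y')+0=16+0=16
L[5]='o': occ=0, LF[5]=C('o')+0=6+0=6
L[6]='h': occ=0, LF[6]=C('h')+0=3+0=3
L[7]='l': occ=0, LF[7]=C('l')+0=4+0=4
L[8]='t': occ=1, LF[8]=C('t')+1=13+1=14
L[9]='r': occ=0, LF[9]=C('r')+0=11+0=11
L[10]='o': occ=1, LF[10]=C('o')+1=6+1=7
L[11]='$': occ=0, LF[11]=C('$')+0=0+0=0
L[12]='o': occ=2, LF[12]=C('o')+2=6+2=8
L[13]='o': occ=3, LF[13]=C('o')+3=6+3=9
L[14]='a': occ=0, LF[14]=C('a')+0=1+0=1
L[15]='r': occ=1, LF[15]=C('r')+1=11+1=12
L[16]='x': occ=0, LF[16]=C('x')+0=15+0=15

Answer: 2 13 5 10 16 6 3 4 14 11 7 0 8 9 1 12 15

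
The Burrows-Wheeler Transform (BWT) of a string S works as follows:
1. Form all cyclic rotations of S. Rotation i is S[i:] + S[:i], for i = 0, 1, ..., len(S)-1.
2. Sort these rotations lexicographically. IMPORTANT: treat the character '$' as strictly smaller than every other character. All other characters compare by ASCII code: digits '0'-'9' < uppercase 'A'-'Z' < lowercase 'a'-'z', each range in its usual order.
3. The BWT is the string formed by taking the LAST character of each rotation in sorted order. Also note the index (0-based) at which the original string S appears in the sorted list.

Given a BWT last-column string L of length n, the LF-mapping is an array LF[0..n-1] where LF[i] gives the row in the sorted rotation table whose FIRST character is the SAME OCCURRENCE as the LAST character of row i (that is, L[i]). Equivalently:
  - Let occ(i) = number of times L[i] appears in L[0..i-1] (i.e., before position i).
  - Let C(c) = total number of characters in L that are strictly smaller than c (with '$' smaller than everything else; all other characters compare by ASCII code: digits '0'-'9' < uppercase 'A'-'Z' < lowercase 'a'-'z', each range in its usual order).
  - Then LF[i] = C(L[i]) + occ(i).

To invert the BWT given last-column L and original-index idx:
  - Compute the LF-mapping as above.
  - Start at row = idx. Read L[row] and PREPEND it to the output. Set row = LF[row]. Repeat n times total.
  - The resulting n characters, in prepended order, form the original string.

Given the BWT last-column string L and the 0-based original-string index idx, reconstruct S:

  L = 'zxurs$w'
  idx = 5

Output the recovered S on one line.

LF mapping: 6 5 3 1 2 0 4
Walk LF starting at row 5, prepending L[row]:
  step 1: row=5, L[5]='$', prepend. Next row=LF[5]=0
  step 2: row=0, L[0]='z', prepend. Next row=LF[0]=6
  step 3: row=6, L[6]='w', prepend. Next row=LF[6]=4
  step 4: row=4, L[4]='s', prepend. Next row=LF[4]=2
  step 5: row=2, L[2]='u', prepend. Next row=LF[2]=3
  step 6: row=3, L[3]='r', prepend. Next row=LF[3]=1
  step 7: row=1, L[1]='x', prepend. Next row=LF[1]=5
Reversed output: xruswz$

Answer: xruswz$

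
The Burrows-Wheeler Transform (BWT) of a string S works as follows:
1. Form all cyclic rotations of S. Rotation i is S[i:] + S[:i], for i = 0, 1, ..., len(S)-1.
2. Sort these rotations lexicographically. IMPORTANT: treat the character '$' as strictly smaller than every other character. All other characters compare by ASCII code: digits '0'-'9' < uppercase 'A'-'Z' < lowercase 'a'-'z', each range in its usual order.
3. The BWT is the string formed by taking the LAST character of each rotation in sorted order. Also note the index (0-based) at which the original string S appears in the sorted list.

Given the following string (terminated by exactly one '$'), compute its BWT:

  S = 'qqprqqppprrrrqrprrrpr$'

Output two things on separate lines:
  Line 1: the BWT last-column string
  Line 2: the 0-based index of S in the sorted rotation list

Answer: rqprqrpqqr$rprqprrrprp
10

Derivation:
All 22 rotations (rotation i = S[i:]+S[:i]):
  rot[0] = qqprqqppprrrrqrprrrpr$
  rot[1] = qprqqppprrrrqrprrrpr$q
  rot[2] = prqqppprrrrqrprrrpr$qq
  rot[3] = rqqppprrrrqrprrrpr$qqp
  rot[4] = qqppprrrrqrprrrpr$qqpr
  rot[5] = qppprrrrqrprrrpr$qqprq
  rot[6] = ppprrrrqrprrrpr$qqprqq
  rot[7] = pprrrrqrprrrpr$qqprqqp
  rot[8] = prrrrqrprrrpr$qqprqqpp
  rot[9] = rrrrqrprrrpr$qqprqqppp
  rot[10] = rrrqrprrrpr$qqprqqpppr
  rot[11] = rrqrprrrpr$qqprqqppprr
  rot[12] = rqrprrrpr$qqprqqppprrr
  rot[13] = qrprrrpr$qqprqqppprrrr
  rot[14] = rprrrpr$qqprqqppprrrrq
  rot[15] = prrrpr$qqprqqppprrrrqr
  rot[16] = rrrpr$qqprqqppprrrrqrp
  rot[17] = rrpr$qqprqqppprrrrqrpr
  rot[18] = rpr$qqprqqppprrrrqrprr
  rot[19] = pr$qqprqqppprrrrqrprrr
  rot[20] = r$qqprqqppprrrrqrprrrp
  rot[21] = $qqprqqppprrrrqrprrrpr
Sorted (with $ < everything):
  sorted[0] = $qqprqqppprrrrqrprrrpr  (last char: 'r')
  sorted[1] = ppprrrrqrprrrpr$qqprqq  (last char: 'q')
  sorted[2] = pprrrrqrprrrpr$qqprqqp  (last char: 'p')
  sorted[3] = pr$qqprqqppprrrrqrprrr  (last char: 'r')
  sorted[4] = prqqppprrrrqrprrrpr$qq  (last char: 'q')
  sorted[5] = prrrpr$qqprqqppprrrrqr  (last char: 'r')
  sorted[6] = prrrrqrprrrpr$qqprqqpp  (last char: 'p')
  sorted[7] = qppprrrrqrprrrpr$qqprq  (last char: 'q')
  sorted[8] = qprqqppprrrrqrprrrpr$q  (last char: 'q')
  sorted[9] = qqppprrrrqrprrrpr$qqpr  (last char: 'r')
  sorted[10] = qqprqqppprrrrqrprrrpr$  (last char: '$')
  sorted[11] = qrprrrpr$qqprqqppprrrr  (last char: 'r')
  sorted[12] = r$qqprqqppprrrrqrprrrp  (last char: 'p')
  sorted[13] = rpr$qqprqqppprrrrqrprr  (last char: 'r')
  sorted[14] = rprrrpr$qqprqqppprrrrq  (last char: 'q')
  sorted[15] = rqqppprrrrqrprrrpr$qqp  (last char: 'p')
  sorted[16] = rqrprrrpr$qqprqqppprrr  (last char: 'r')
  sorted[17] = rrpr$qqprqqppprrrrqrpr  (last char: 'r')
  sorted[18] = rrqrprrrpr$qqprqqppprr  (last char: 'r')
  sorted[19] = rrrpr$qqprqqppprrrrqrp  (last char: 'p')
  sorted[20] = rrrqrprrrpr$qqprqqpppr  (last char: 'r')
  sorted[21] = rrrrqrprrrpr$qqprqqppp  (last char: 'p')
Last column: rqprqrpqqr$rprqprrrprp
Original string S is at sorted index 10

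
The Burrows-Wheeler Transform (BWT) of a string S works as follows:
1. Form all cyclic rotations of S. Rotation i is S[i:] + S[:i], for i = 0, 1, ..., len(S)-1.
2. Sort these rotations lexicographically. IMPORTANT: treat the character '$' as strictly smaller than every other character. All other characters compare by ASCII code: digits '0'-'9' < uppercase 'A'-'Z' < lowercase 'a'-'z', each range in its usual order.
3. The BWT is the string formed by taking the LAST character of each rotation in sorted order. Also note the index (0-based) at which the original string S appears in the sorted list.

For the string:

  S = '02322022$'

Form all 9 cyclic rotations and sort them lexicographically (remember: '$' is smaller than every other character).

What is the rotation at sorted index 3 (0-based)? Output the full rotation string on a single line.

Answer: 2$0232202

Derivation:
All 9 rotations (rotation i = S[i:]+S[:i]):
  rot[0] = 02322022$
  rot[1] = 2322022$0
  rot[2] = 322022$02
  rot[3] = 22022$023
  rot[4] = 2022$0232
  rot[5] = 022$02322
  rot[6] = 22$023220
  rot[7] = 2$0232202
  rot[8] = $02322022
Sorted (with $ < everything):
  sorted[0] = $02322022
  sorted[1] = 022$02322
  sorted[2] = 02322022$
  sorted[3] = 2$0232202
  sorted[4] = 2022$0232
  sorted[5] = 22$023220
  sorted[6] = 22022$023
  sorted[7] = 2322022$0
  sorted[8] = 322022$02
sorted[3] = 2$0232202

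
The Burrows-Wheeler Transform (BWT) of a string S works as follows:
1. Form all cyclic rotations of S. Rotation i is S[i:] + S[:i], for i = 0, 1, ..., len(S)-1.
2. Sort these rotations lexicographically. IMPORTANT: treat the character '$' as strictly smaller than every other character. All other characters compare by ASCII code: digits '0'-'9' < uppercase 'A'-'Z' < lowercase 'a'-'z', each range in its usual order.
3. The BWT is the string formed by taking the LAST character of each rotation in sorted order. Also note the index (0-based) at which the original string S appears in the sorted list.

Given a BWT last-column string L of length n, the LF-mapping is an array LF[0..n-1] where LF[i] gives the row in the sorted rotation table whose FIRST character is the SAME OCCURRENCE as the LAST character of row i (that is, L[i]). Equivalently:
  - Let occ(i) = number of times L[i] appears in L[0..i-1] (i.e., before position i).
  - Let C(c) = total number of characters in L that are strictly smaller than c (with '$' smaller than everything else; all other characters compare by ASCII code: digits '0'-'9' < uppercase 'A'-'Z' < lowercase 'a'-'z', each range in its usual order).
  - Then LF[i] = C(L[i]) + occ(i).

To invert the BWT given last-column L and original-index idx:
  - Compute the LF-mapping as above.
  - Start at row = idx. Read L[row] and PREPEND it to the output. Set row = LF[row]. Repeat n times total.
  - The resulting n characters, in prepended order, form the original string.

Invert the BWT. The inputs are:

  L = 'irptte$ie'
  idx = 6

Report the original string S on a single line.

Answer: repetiti$

Derivation:
LF mapping: 3 6 5 7 8 1 0 4 2
Walk LF starting at row 6, prepending L[row]:
  step 1: row=6, L[6]='$', prepend. Next row=LF[6]=0
  step 2: row=0, L[0]='i', prepend. Next row=LF[0]=3
  step 3: row=3, L[3]='t', prepend. Next row=LF[3]=7
  step 4: row=7, L[7]='i', prepend. Next row=LF[7]=4
  step 5: row=4, L[4]='t', prepend. Next row=LF[4]=8
  step 6: row=8, L[8]='e', prepend. Next row=LF[8]=2
  step 7: row=2, L[2]='p', prepend. Next row=LF[2]=5
  step 8: row=5, L[5]='e', prepend. Next row=LF[5]=1
  step 9: row=1, L[1]='r', prepend. Next row=LF[1]=6
Reversed output: repetiti$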